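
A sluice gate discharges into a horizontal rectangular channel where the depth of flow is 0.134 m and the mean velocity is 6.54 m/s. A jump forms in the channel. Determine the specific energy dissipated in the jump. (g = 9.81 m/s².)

ΔE = 1.26 m

Fr₁ = V₁/√(g·y₁) = 6.54/√(9.81×0.134) = 5.70.
Sequent-depth ratio: y₂/y₁ = ½[√(1 + 8Fr₁²) − 1] = ½[√261.3 − 1] = 7.58.
y₂ = 7.58 × 0.134 = 1.02 m.
q = V₁·y₁ = 6.54 × 0.134 = 0.876 m²/s. V₂ = q/y₂ = 0.876/1.02 = 0.863 m/s. E₁ = y₁ + V₁²/2g = 2.31 m; E₂ = y₂ + V₂²/2g = 1.05 m. ΔE = E₁ − E₂ = 1.26 m.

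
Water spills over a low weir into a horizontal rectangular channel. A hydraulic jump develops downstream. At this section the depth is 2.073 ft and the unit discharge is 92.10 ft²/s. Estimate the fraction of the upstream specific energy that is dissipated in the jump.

V₁ = q/y₁ = 92.10/2.073 = 44.43 ft/s. Fr₁ = V₁/√(g·y₁) = 44.43/√(32.2×2.073) = 5.438.
From the momentum equation for a rectangular channel, y₂/y₁ = ½[√(1 + 8Fr₁²) − 1] = ½[√237.57 − 1] = 7.207.
y₂ = 7.207 × 2.073 = 14.94 ft.
E₁ = y₁ + V₁²/2g = 32.72 ft. ΔE = (y₂ − y₁)³/(4y₁y₂) = 17.19 ft. ΔE/E₁ = 17.19/32.72 = 0.525.

ΔE/E₁ = 0.525 (52.5%)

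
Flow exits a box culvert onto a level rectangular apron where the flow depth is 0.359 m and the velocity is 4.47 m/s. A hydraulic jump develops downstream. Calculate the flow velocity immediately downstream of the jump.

Fr₁ = V₁/√(g·y₁) = 4.47/√(9.81×0.359) = 2.38.
Sequent-depth ratio: y₂/y₁ = ½[√(1 + 8Fr₁²) − 1] = ½[√46.39 − 1] = 2.91.
y₂ = 2.91 × 0.359 = 1.04 m.
q = V₁·y₁ = 4.47 × 0.359 = 1.60 m²/s.
V₂ = q/y₂ = 1.60/1.04 = 1.54 m/s.

V₂ = 1.54 m/s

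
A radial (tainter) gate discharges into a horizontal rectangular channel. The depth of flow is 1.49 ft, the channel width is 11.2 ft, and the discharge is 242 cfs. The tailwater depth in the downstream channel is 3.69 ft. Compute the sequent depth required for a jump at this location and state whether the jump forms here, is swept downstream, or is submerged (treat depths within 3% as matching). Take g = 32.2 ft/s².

y₂ = 3.73 ft; the jump forms here

q = Q/b = 242/11.2 = 21.6 ft²/s; V₁ = q/y₁ = 14.5 ft/s. Fr₁ = V₁/√(g·y₁) = 2.09.
Bélanger equation: y₂/y₁ = ½[√(1 + 8Fr₁²) − 1] = ½[√36.06 − 1] = 2.50.
y₂ = 2.50 × 1.49 = 3.73 ft.
Tailwater y_tw = 3.69 ft: y_tw ≈ y₂, so the jump forms here.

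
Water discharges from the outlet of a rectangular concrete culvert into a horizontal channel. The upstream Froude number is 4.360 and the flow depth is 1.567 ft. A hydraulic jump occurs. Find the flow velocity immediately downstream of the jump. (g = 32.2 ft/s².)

V₂ = 5.447 ft/s

Fr₁ = 4.360 (given).
By Bélanger, y₂/y₁ = ½[√(1 + 8Fr₁²) − 1] = ½[√153.08 − 1] = 5.686.
y₂ = 5.686 × 1.567 = 8.910 ft.
V₁ = Fr₁·√(g·y₁) = 4.360×√(32.2×1.567) = 30.97 ft/s; q = V₁·y₁ = 48.53 ft²/s.
V₂ = q/y₂ = 48.53/8.910 = 5.447 ft/s.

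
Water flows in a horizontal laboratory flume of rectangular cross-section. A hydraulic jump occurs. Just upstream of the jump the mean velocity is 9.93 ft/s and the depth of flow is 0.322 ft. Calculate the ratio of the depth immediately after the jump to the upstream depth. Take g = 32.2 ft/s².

y₂/y₁ = 3.89

Fr₁ = V₁/√(g·y₁) = 9.93/√(32.2×0.322) = 3.08.
Sequent-depth ratio: y₂/y₁ = ½[√(1 + 8Fr₁²) − 1] = ½[√77.08 − 1] = 3.89.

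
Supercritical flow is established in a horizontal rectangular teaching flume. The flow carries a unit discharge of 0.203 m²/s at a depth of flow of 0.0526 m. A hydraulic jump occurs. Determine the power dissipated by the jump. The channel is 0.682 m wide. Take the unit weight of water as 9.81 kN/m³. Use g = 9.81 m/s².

V₁ = q/y₁ = 0.203/0.0526 = 3.86 m/s. Fr₁ = V₁/√(g·y₁) = 3.86/√(9.81×0.0526) = 5.37.
Bélanger equation: y₂/y₁ = ½[√(1 + 8Fr₁²) − 1] = ½[√231.9 − 1] = 7.11.
y₂ = 7.11 × 0.0526 = 0.374 m.
Head loss: ΔE = (y₂ − y₁)³/(4y₁y₂) = (0.374 − 0.0526)³/(4×0.0526×0.374) = 0.0333/0.0787 = 0.423 m.
Q = q·b = 0.203 × 0.682 = 0.138 m³/s. P = γ·Q·ΔE = 9.81 × 0.138 × 0.423 = 0.574 kW.

P = 0.574 kW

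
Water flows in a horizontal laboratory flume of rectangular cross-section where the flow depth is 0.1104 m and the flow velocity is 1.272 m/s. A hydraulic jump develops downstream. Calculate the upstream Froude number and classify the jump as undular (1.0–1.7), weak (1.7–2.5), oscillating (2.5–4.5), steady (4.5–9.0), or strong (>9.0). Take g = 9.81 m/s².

Fr₁ = V₁/√(g·y₁) = 1.272/√(9.81×0.1104) = 1.222.
Fr₁ = 1.222 lies in the undular range.

Fr₁ = 1.222; undular jump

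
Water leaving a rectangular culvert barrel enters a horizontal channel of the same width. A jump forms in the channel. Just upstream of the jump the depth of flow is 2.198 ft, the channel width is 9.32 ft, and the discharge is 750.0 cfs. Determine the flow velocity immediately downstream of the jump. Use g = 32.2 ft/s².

q = Q/b = 750.0/9.32 = 80.47 ft²/s; V₁ = q/y₁ = 36.61 ft/s. Fr₁ = V₁/√(g·y₁) = 4.352.
From the momentum equation for a rectangular channel, y₂/y₁ = ½[√(1 + 8Fr₁²) − 1] = ½[√152.51 − 1] = 5.675.
y₂ = 5.675 × 2.198 = 12.47 ft.
V₂ = q/y₂ = 80.47/12.47 = 6.452 ft/s.

V₂ = 6.452 ft/s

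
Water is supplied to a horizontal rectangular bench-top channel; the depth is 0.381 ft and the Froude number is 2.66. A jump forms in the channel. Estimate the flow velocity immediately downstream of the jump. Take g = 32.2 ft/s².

V₂ = 2.83 ft/s

Fr₁ = 2.66 (given).
Conjugate-depth relation: y₂/y₁ = ½[√(1 + 8Fr₁²) − 1] = ½[√57.60 − 1] = 3.29.
y₂ = 3.29 × 0.381 = 1.26 ft.
V₁ = Fr₁·√(g·y₁) = 2.66×√(32.2×0.381) = 9.32 ft/s; q = V₁·y₁ = 3.55 ft²/s.
V₂ = q/y₂ = 3.55/1.26 = 2.83 ft/s.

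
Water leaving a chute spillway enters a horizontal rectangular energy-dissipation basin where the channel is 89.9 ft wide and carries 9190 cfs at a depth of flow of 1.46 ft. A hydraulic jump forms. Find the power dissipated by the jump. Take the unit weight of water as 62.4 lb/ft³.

P = 59249 hp

q = Q/b = 9190/89.9 = 102 ft²/s; V₁ = q/y₁ = 70.0 ft/s. Fr₁ = V₁/√(g·y₁) = 10.2.
By Bélanger, y₂/y₁ = ½[√(1 + 8Fr₁²) − 1] = ½[√835.2 − 1] = 14.0.
y₂ = 14.0 × 1.46 = 20.4 ft.
Head loss: ΔE = (y₂ − y₁)³/(4y₁y₂) = (20.4 − 1.46)³/(4×1.46×20.4) = 6759/119 = 56.8 ft.
P = γ·Q·ΔE/550 = 62.4 × 9190 × 56.8 / 550 = 59249 hp.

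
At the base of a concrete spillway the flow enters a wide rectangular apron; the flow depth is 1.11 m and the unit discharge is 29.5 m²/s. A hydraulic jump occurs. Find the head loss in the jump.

V₁ = q/y₁ = 29.5/1.11 = 26.6 m/s. Fr₁ = V₁/√(g·y₁) = 26.6/√(9.81×1.11) = 8.05.
Conjugate-depth relation: y₂/y₁ = ½[√(1 + 8Fr₁²) − 1] = ½[√519.9 − 1] = 10.9.
y₂ = 10.9 × 1.11 = 12.1 m.
Head loss: ΔE = (y₂ − y₁)³/(4y₁y₂) = (12.1 − 1.11)³/(4×1.11×12.1) = 1327/53.7 = 24.7 m.

ΔE = 24.7 m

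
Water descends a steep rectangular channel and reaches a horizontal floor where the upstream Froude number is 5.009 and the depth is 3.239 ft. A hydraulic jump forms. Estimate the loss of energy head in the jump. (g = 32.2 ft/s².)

ΔE = 21.56 ft

Fr₁ = 5.009 (given).
Bélanger equation: y₂/y₁ = ½[√(1 + 8Fr₁²) − 1] = ½[√201.72 − 1] = 6.601.
y₂ = 6.601 × 3.239 = 21.38 ft.
Head loss: ΔE = (y₂ − y₁)³/(4y₁y₂) = (21.38 − 3.239)³/(4×3.239×21.38) = 5972/277.0 = 21.56 ft.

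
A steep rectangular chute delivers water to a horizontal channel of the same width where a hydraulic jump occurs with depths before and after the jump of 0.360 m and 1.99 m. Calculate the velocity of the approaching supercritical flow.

For a rectangular channel the momentum equation gives q² = ½·g·y₁·y₂·(y₁ + y₂) = ½×9.81×0.360×1.99×2.35 = 8.26.
q = √8.26 = 2.87 m²/s.
V₁ = q/y₁ = 2.87/0.360 = 7.98 m/s.

V₁ = 7.98 m/s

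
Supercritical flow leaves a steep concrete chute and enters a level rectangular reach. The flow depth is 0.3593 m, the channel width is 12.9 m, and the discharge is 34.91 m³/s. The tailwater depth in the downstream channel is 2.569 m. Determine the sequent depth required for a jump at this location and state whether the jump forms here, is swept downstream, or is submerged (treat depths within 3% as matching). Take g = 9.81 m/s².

y₂ = 1.867 m; the jump is submerged

q = Q/b = 34.91/12.9 = 2.706 m²/s; V₁ = q/y₁ = 7.532 m/s. Fr₁ = V₁/√(g·y₁) = 4.012.
Conjugate-depth relation: y₂/y₁ = ½[√(1 + 8Fr₁²) − 1] = ½[√129.76 − 1] = 5.196.
y₂ = 5.196 × 0.3593 = 1.867 m.
Tailwater y_tw = 2.569 m: y_tw > y₂, so the jump is submerged.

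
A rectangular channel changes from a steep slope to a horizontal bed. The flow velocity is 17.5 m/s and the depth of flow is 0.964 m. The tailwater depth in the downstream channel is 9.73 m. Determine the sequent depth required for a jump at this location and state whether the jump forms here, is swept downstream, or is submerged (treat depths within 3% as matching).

Fr₁ = V₁/√(g·y₁) = 17.5/√(9.81×0.964) = 5.69.
By Bélanger, y₂/y₁ = ½[√(1 + 8Fr₁²) − 1] = ½[√260.1 − 1] = 7.56.
y₂ = 7.56 × 0.964 = 7.29 m.
Tailwater y_tw = 9.73 m: y_tw > y₂, so the jump is submerged.

y₂ = 7.29 m; the jump is submerged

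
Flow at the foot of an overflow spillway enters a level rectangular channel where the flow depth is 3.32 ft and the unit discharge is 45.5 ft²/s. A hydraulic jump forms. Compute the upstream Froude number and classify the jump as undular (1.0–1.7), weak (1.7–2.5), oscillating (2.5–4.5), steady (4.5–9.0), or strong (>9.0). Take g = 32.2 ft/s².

V₁ = q/y₁ = 45.5/3.32 = 13.7 ft/s. Fr₁ = V₁/√(g·y₁) = 13.7/√(32.2×3.32) = 1.33.
Fr₁ = 1.33 lies in the undular range.

Fr₁ = 1.33; undular jump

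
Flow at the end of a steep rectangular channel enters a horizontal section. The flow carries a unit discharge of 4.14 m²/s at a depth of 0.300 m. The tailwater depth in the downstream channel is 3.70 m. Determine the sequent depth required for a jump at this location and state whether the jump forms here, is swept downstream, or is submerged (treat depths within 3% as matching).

V₁ = q/y₁ = 4.14/0.300 = 13.8 m/s. Fr₁ = V₁/√(g·y₁) = 13.8/√(9.81×0.300) = 8.04.
Conjugate-depth relation: y₂/y₁ = ½[√(1 + 8Fr₁²) − 1] = ½[√518.7 − 1] = 10.9.
y₂ = 10.9 × 0.300 = 3.27 m.
Tailwater y_tw = 3.70 m: y_tw > y₂, so the jump is submerged.

y₂ = 3.27 m; the jump is submerged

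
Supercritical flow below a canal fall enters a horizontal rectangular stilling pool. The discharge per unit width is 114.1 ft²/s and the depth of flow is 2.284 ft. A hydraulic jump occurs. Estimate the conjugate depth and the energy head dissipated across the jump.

V₁ = q/y₁ = 114.1/2.284 = 49.96 ft/s. Fr₁ = V₁/√(g·y₁) = 49.96/√(32.2×2.284) = 5.825.
By Bélanger, y₂/y₁ = ½[√(1 + 8Fr₁²) − 1] = ½[√272.47 − 1] = 7.753.
y₂ = 7.753 × 2.284 = 17.71 ft.
V₂ = q/y₂ = 114.1/17.71 = 6.443 ft/s. E₁ = y₁ + V₁²/2g = 41.04 ft; E₂ = y₂ + V₂²/2g = 18.35 ft. ΔE = E₁ − E₂ = 22.68 ft.

y₂ = 17.71 ft; ΔE = 22.68 ft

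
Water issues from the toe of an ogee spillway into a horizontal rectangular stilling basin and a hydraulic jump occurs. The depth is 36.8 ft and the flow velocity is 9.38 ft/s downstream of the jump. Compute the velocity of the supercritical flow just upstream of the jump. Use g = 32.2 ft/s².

Fr₂ = V₂/√(g·y₂) = 9.38/√(32.2×36.8) = 0.272.
From the momentum equation (using Fr₂), y₁/y₂ = ½[√(1 + 8Fr₂²) − 1] = ½[√1.594 − 1] = 0.131.
y₁ = 0.131 × 36.8 = 4.83 ft.
V₁ = q/y₁ = 345/4.83 = 71.5 ft/s.

V₁ = 71.5 ft/s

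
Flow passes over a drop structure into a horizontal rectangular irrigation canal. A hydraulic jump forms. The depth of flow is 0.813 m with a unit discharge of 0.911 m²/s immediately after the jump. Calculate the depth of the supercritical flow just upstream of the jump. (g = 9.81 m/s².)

V₂ = q/y₂ = 0.911/0.813 = 1.12 m/s; Fr₂ = V₂/√(g·y₂) = 0.397.
From the momentum equation (using Fr₂), y₁/y₂ = ½[√(1 + 8Fr₂²) − 1] = ½[√2.259 − 1] = 0.252.
y₁ = 0.252 × 0.813 = 0.205 m.

y₁ = 0.205 m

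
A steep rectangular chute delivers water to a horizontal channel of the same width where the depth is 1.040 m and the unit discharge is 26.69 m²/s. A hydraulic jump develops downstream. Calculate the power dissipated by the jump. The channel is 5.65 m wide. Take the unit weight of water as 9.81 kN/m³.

V₁ = q/y₁ = 26.69/1.040 = 25.66 m/s. Fr₁ = V₁/√(g·y₁) = 25.66/√(9.81×1.040) = 8.035.
By Bélanger, y₂/y₁ = ½[√(1 + 8Fr₁²) − 1] = ½[√517.44 − 1] = 10.87.
y₂ = 10.87 × 1.040 = 11.31 m.
Head loss: ΔE = (y₂ − y₁)³/(4y₁y₂) = (11.31 − 1.040)³/(4×1.040×11.31) = 1083/47.04 = 23.02 m.
Q = q·b = 26.69 × 5.65 = 150.8 m³/s. P = γ·Q·ΔE = 9.81 × 150.8 × 23.02 = 34048 kW.

P = 34048 kW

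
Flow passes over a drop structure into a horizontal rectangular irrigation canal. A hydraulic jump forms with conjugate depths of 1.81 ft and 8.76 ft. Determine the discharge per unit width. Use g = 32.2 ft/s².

q = 51.9 ft²/s

For a rectangular channel the momentum equation gives q² = ½·g·y₁·y₂·(y₁ + y₂) = ½×32.2×1.81×8.76×10.6 = 2698.
q = √2698 = 51.9 ft²/s.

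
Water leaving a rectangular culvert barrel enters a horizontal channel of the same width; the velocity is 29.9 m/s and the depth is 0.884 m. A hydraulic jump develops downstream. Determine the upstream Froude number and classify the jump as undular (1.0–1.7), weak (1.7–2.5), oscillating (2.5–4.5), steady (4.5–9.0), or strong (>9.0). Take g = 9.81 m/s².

Fr₁ = 10.2; strong jump

Fr₁ = V₁/√(g·y₁) = 29.9/√(9.81×0.884) = 10.2.
Fr₁ = 10.2 lies in the strong range.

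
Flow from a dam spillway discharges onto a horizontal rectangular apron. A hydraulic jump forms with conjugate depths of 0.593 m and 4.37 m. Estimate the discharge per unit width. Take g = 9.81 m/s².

For a rectangular channel the momentum equation gives q² = ½·g·y₁·y₂·(y₁ + y₂) = ½×9.81×0.593×4.37×4.96 = 63.1.
q = √63.1 = 7.94 m²/s.

q = 7.94 m²/s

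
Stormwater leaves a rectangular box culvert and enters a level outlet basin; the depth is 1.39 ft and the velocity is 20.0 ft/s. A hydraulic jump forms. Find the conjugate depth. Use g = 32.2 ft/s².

y₂ = 5.22 ft

Fr₁ = V₁/√(g·y₁) = 20.0/√(32.2×1.39) = 2.99.
From the momentum equation for a rectangular channel, y₂/y₁ = ½[√(1 + 8Fr₁²) − 1] = ½[√72.50 − 1] = 3.76.
y₂ = 3.76 × 1.39 = 5.22 ft.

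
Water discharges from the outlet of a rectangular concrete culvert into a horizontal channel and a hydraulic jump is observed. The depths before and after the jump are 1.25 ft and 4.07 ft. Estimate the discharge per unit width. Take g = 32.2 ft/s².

q = 20.9 ft²/s

For a rectangular channel the momentum equation gives q² = ½·g·y₁·y₂·(y₁ + y₂) = ½×32.2×1.25×4.07×5.32 = 436.
q = √436 = 20.9 ft²/s.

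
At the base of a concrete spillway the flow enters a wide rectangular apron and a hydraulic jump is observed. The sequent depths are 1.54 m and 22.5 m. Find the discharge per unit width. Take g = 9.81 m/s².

For a rectangular channel the momentum equation gives q² = ½·g·y₁·y₂·(y₁ + y₂) = ½×9.81×1.54×22.5×24.0 = 4086.
q = √4086 = 63.9 m²/s.

q = 63.9 m²/s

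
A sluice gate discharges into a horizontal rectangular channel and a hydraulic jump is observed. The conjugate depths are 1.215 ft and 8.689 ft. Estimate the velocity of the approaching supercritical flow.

V₁ = 33.77 ft/s

For a rectangular channel the momentum equation gives q² = ½·g·y₁·y₂·(y₁ + y₂) = ½×32.2×1.215×8.689×9.904 = 1683.
q = √1683 = 41.03 ft²/s.
V₁ = q/y₁ = 41.03/1.215 = 33.77 ft/s.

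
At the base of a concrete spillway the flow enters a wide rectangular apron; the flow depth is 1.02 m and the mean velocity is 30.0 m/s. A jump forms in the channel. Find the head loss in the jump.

ΔE = 33.4 m

Fr₁ = V₁/√(g·y₁) = 30.0/√(9.81×1.02) = 9.48.
Conjugate-depth relation: y₂/y₁ = ½[√(1 + 8Fr₁²) − 1] = ½[√720.6 − 1] = 12.9.
y₂ = 12.9 × 1.02 = 13.2 m.
Head loss: ΔE = (y₂ − y₁)³/(4y₁y₂) = (13.2 − 1.02)³/(4×1.02×13.2) = 1798/53.8 = 33.4 m.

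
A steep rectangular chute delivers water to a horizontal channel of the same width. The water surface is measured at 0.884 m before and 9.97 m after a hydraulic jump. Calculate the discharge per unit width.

For a rectangular channel the momentum equation gives q² = ½·g·y₁·y₂·(y₁ + y₂) = ½×9.81×0.884×9.97×10.9 = 469.
q = √469 = 21.7 m²/s.

q = 21.7 m²/s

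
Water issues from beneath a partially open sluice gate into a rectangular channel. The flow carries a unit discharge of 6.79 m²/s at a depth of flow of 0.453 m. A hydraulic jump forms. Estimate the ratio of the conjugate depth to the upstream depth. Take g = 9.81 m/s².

V₁ = q/y₁ = 6.79/0.453 = 15.0 m/s. Fr₁ = V₁/√(g·y₁) = 15.0/√(9.81×0.453) = 7.11.
By Bélanger, y₂/y₁ = ½[√(1 + 8Fr₁²) − 1] = ½[√405.5 − 1] = 9.57.

y₂/y₁ = 9.57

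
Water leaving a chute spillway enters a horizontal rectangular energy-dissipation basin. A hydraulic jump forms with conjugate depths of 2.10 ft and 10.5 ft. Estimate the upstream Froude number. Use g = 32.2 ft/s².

Fr₁ = 3.87

For a rectangular channel the momentum equation gives q² = ½·g·y₁·y₂·(y₁ + y₂) = ½×32.2×2.10×10.5×12.6 = 4473.
q = √4473 = 66.9 ft²/s.
V₁ = q/y₁ = 31.8 ft/s; Fr₁ = V₁/√(g·y₁) = 3.87.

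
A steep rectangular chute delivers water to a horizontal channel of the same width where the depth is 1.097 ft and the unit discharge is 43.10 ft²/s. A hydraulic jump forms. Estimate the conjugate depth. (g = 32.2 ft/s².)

V₁ = q/y₁ = 43.10/1.097 = 39.29 ft/s. Fr₁ = V₁/√(g·y₁) = 39.29/√(32.2×1.097) = 6.611.
Conjugate-depth relation: y₂/y₁ = ½[√(1 + 8Fr₁²) − 1] = ½[√350.60 − 1] = 8.862.
y₂ = 8.862 × 1.097 = 9.722 ft.

y₂ = 9.722 ft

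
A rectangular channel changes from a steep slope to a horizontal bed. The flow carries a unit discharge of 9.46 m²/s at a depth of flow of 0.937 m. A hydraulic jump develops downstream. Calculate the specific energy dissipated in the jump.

ΔE = 1.87 m

V₁ = q/y₁ = 9.46/0.937 = 10.1 m/s. Fr₁ = V₁/√(g·y₁) = 10.1/√(9.81×0.937) = 3.33.
Bélanger equation: y₂/y₁ = ½[√(1 + 8Fr₁²) − 1] = ½[√89.71 − 1] = 4.24.
y₂ = 4.24 × 0.937 = 3.97 m.
Head loss: ΔE = (y₂ − y₁)³/(4y₁y₂) = (3.97 − 0.937)³/(4×0.937×3.97) = 27.9/14.9 = 1.87 m.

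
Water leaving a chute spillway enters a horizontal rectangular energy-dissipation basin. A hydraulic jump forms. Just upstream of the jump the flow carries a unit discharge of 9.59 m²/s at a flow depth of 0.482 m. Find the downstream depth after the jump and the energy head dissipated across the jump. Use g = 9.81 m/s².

V₁ = q/y₁ = 9.59/0.482 = 19.9 m/s. Fr₁ = V₁/√(g·y₁) = 19.9/√(9.81×0.482) = 9.15.
From the momentum equation for a rectangular channel, y₂/y₁ = ½[√(1 + 8Fr₁²) − 1] = ½[√670.8 − 1] = 12.4.
y₂ = 12.4 × 0.482 = 6.00 m.
V₂ = q/y₂ = 9.59/6.00 = 1.60 m/s. E₁ = y₁ + V₁²/2g = 20.7 m; E₂ = y₂ + V₂²/2g = 6.13 m. ΔE = E₁ − E₂ = 14.5 m.

y₂ = 6.00 m; ΔE = 14.5 m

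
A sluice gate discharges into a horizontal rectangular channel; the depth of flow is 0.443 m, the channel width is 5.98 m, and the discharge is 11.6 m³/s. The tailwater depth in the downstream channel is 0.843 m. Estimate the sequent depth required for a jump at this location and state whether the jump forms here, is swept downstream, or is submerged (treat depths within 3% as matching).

q = Q/b = 11.6/5.98 = 1.94 m²/s; V₁ = q/y₁ = 4.38 m/s. Fr₁ = V₁/√(g·y₁) = 2.10.
From the momentum equation for a rectangular channel, y₂/y₁ = ½[√(1 + 8Fr₁²) − 1] = ½[√36.30 − 1] = 2.51.
y₂ = 2.51 × 0.443 = 1.11 m.
Tailwater y_tw = 0.843 m: y_tw < y₂, so the jump is swept downstream.

y₂ = 1.11 m; the jump is swept downstream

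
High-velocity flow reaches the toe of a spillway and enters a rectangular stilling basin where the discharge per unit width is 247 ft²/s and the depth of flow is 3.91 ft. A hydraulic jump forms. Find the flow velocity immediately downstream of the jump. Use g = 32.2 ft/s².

V₁ = q/y₁ = 247/3.91 = 63.2 ft/s. Fr₁ = V₁/√(g·y₁) = 63.2/√(32.2×3.91) = 5.63.
Conjugate-depth relation: y₂/y₁ = ½[√(1 + 8Fr₁²) − 1] = ½[√254.6 − 1] = 7.48.
y₂ = 7.48 × 3.91 = 29.2 ft.
V₂ = q/y₂ = 247/29.2 = 8.45 ft/s.

V₂ = 8.45 ft/s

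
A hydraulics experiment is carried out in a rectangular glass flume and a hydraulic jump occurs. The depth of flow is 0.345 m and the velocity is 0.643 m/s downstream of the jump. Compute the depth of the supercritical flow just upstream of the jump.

Fr₂ = V₂/√(g·y₂) = 0.643/√(9.81×0.345) = 0.350.
From the momentum equation (using Fr₂), y₁/y₂ = ½[√(1 + 8Fr₂²) − 1] = ½[√1.977 − 1] = 0.203.
y₁ = 0.203 × 0.345 = 0.0701 m.

y₁ = 0.0701 m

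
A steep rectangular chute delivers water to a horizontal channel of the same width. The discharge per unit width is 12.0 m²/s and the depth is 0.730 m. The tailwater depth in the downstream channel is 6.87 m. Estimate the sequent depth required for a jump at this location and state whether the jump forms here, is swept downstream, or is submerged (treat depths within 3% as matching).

y₂ = 5.99 m; the jump is submerged

V₁ = q/y₁ = 12.0/0.730 = 16.4 m/s. Fr₁ = V₁/√(g·y₁) = 16.4/√(9.81×0.730) = 6.14.
Bélanger equation: y₂/y₁ = ½[√(1 + 8Fr₁²) − 1] = ½[√302.9 − 1] = 8.20.
y₂ = 8.20 × 0.730 = 5.99 m.
Tailwater y_tw = 6.87 m: y_tw > y₂, so the jump is submerged.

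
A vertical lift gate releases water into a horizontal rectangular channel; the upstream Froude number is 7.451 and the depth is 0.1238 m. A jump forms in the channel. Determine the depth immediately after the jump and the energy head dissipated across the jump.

Fr₁ = 7.451 (given).
Conjugate-depth relation: y₂/y₁ = ½[√(1 + 8Fr₁²) − 1] = ½[√445.14 − 1] = 10.05.
y₂ = 10.05 × 0.1238 = 1.244 m.
V₁ = Fr₁·√(g·y₁) = 7.451×√(9.81×0.1238) = 8.211 m/s; q = V₁·y₁ = 1.017 m²/s. V₂ = q/y₂ = 1.017/1.244 = 0.8171 m/s. E₁ = y₁ + V₁²/2g = 3.560 m; E₂ = y₂ + V₂²/2g = 1.278 m. ΔE = E₁ − E₂ = 2.282 m.

y₂ = 1.244 m; ΔE = 2.282 m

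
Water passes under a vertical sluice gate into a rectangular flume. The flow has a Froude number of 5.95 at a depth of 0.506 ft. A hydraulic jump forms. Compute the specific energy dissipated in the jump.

ΔE = 5.31 ft

Fr₁ = 5.95 (given).
Bélanger equation: y₂/y₁ = ½[√(1 + 8Fr₁²) − 1] = ½[√284.2 − 1] = 7.93.
y₂ = 7.93 × 0.506 = 4.01 ft.
Head loss: ΔE = (y₂ − y₁)³/(4y₁y₂) = (4.01 − 0.506)³/(4×0.506×4.01) = 43.1/8.12 = 5.31 ft.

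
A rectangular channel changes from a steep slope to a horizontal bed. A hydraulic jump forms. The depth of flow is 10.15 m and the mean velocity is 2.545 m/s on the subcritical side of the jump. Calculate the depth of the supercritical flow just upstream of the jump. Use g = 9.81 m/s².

Fr₂ = V₂/√(g·y₂) = 2.545/√(9.81×10.15) = 0.2550.
The Bélanger relation is symmetric: y₁/y₂ = ½[√(1 + 8Fr₂²) − 1] = ½[√1.5204 − 1] = 0.1165.
y₁ = 0.1165 × 10.15 = 1.183 m.

y₁ = 1.183 m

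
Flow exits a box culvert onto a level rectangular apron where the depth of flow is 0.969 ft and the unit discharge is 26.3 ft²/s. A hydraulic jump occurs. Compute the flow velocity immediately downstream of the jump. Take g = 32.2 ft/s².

V₂ = 4.25 ft/s

V₁ = q/y₁ = 26.3/0.969 = 27.1 ft/s. Fr₁ = V₁/√(g·y₁) = 27.1/√(32.2×0.969) = 4.86.
From the momentum equation for a rectangular channel, y₂/y₁ = ½[√(1 + 8Fr₁²) − 1] = ½[√189.9 − 1] = 6.39.
y₂ = 6.39 × 0.969 = 6.19 ft.
V₂ = q/y₂ = 26.3/6.19 = 4.25 ft/s.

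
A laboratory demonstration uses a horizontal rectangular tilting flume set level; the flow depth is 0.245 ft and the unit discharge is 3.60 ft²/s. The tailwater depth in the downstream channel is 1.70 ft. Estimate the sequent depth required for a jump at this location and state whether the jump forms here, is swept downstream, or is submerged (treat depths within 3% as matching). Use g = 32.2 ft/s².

y₂ = 1.69 ft; the jump forms here

V₁ = q/y₁ = 3.60/0.245 = 14.7 ft/s. Fr₁ = V₁/√(g·y₁) = 14.7/√(32.2×0.245) = 5.23.
Conjugate-depth relation: y₂/y₁ = ½[√(1 + 8Fr₁²) − 1] = ½[√219.9 − 1] = 6.92.
y₂ = 6.92 × 0.245 = 1.69 ft.
Tailwater y_tw = 1.70 ft: y_tw ≈ y₂, so the jump forms here.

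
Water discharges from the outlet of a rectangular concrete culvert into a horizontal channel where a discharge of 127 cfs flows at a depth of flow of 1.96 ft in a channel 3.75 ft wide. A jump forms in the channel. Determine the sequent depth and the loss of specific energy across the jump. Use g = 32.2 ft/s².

y₂ = 5.13 ft; ΔE = 0.791 ft

q = Q/b = 127/3.75 = 33.9 ft²/s; V₁ = q/y₁ = 17.3 ft/s. Fr₁ = V₁/√(g·y₁) = 2.18.
Sequent-depth ratio: y₂/y₁ = ½[√(1 + 8Fr₁²) − 1] = ½[√38.85 − 1] = 2.62.
y₂ = 2.62 × 1.96 = 5.13 ft.
Head loss: ΔE = (y₂ − y₁)³/(4y₁y₂) = (5.13 − 1.96)³/(4×1.96×5.13) = 31.8/40.2 = 0.791 ft.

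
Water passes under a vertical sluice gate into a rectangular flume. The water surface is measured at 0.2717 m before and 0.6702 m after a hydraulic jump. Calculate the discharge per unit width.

For a rectangular channel the momentum equation gives q² = ½·g·y₁·y₂·(y₁ + y₂) = ½×9.81×0.2717×0.6702×0.9419 = 0.8413.
q = √0.8413 = 0.9172 m²/s.

q = 0.9172 m²/s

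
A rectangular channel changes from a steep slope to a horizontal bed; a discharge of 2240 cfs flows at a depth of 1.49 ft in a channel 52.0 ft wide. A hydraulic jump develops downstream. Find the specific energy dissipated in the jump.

ΔE = 5.95 ft

q = Q/b = 2240/52.0 = 43.1 ft²/s; V₁ = q/y₁ = 28.9 ft/s. Fr₁ = V₁/√(g·y₁) = 4.17.
By Bélanger, y₂/y₁ = ½[√(1 + 8Fr₁²) − 1] = ½[√140.4 − 1] = 5.42.
y₂ = 5.42 × 1.49 = 8.08 ft.
V₂ = q/y₂ = 43.1/8.08 = 5.33 ft/s. E₁ = y₁ + V₁²/2g = 14.5 ft; E₂ = y₂ + V₂²/2g = 8.52 ft. ΔE = E₁ − E₂ = 5.95 ft.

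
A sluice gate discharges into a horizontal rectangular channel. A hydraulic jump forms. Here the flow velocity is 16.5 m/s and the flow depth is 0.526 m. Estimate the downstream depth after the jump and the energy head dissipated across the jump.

Fr₁ = V₁/√(g·y₁) = 16.5/√(9.81×0.526) = 7.26.
Bélanger equation: y₂/y₁ = ½[√(1 + 8Fr₁²) − 1] = ½[√423.1 − 1] = 9.78.
y₂ = 9.78 × 0.526 = 5.15 m.
q = V₁·y₁ = 16.5 × 0.526 = 8.68 m²/s. V₂ = q/y₂ = 8.68/5.15 = 1.69 m/s. E₁ = y₁ + V₁²/2g = 14.4 m; E₂ = y₂ + V₂²/2g = 5.29 m. ΔE = E₁ − E₂ = 9.11 m.

y₂ = 5.15 m; ΔE = 9.11 m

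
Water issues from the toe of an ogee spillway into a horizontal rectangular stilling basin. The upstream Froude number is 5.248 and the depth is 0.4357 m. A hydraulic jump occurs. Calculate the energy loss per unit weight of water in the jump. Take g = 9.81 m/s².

ΔE = 3.288 m

Fr₁ = 5.248 (given).
From the momentum equation for a rectangular channel, y₂/y₁ = ½[√(1 + 8Fr₁²) − 1] = ½[√221.33 − 1] = 6.939.
y₂ = 6.939 × 0.4357 = 3.023 m.
Head loss: ΔE = (y₂ − y₁)³/(4y₁y₂) = (3.023 − 0.4357)³/(4×0.4357×3.023) = 17.32/5.269 = 3.288 m.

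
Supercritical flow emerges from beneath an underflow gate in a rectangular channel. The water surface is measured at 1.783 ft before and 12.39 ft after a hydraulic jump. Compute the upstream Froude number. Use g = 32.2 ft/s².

Fr₁ = 5.255

For a rectangular channel the momentum equation gives q² = ½·g·y₁·y₂·(y₁ + y₂) = ½×32.2×1.783×12.39×14.17 = 5041.
q = √5041 = 71.00 ft²/s.
V₁ = q/y₁ = 39.82 ft/s; Fr₁ = V₁/√(g·y₁) = 5.255.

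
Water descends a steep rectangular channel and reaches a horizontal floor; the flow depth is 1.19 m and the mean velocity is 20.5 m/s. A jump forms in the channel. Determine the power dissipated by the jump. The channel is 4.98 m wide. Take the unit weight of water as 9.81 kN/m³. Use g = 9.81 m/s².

P = 15201 kW

Fr₁ = V₁/√(g·y₁) = 20.5/√(9.81×1.19) = 6.00.
By Bélanger, y₂/y₁ = ½[√(1 + 8Fr₁²) − 1] = ½[√289.0 − 1] = 8.00.
y₂ = 8.00 × 1.19 = 9.52 m.
q = V₁·y₁ = 20.5 × 1.19 = 24.4 m²/s. V₂ = q/y₂ = 24.4/9.52 = 2.56 m/s. E₁ = y₁ + V₁²/2g = 22.6 m; E₂ = y₂ + V₂²/2g = 9.85 m. ΔE = E₁ − E₂ = 12.8 m.
Q = q·b = 24.4 × 4.98 = 121 m³/s. P = γ·Q·ΔE = 9.81 × 121 × 12.8 = 15201 kW.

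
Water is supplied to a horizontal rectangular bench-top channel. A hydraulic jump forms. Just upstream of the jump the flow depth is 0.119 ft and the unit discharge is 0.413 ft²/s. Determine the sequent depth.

V₁ = q/y₁ = 0.413/0.119 = 3.47 ft/s. Fr₁ = V₁/√(g·y₁) = 3.47/√(32.2×0.119) = 1.77.
Sequent-depth ratio: y₂/y₁ = ½[√(1 + 8Fr₁²) − 1] = ½[√26.15 − 1] = 2.06.
y₂ = 2.06 × 0.119 = 0.245 ft.

y₂ = 0.245 ft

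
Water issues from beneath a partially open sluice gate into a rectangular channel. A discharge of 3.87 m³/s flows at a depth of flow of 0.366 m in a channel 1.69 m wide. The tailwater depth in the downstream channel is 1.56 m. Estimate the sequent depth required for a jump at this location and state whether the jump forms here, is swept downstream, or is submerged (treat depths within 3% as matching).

y₂ = 1.54 m; the jump forms here

q = Q/b = 3.87/1.69 = 2.29 m²/s; V₁ = q/y₁ = 6.26 m/s. Fr₁ = V₁/√(g·y₁) = 3.30.
By Bélanger, y₂/y₁ = ½[√(1 + 8Fr₁²) − 1] = ½[√88.22 − 1] = 4.20.
y₂ = 4.20 × 0.366 = 1.54 m.
Tailwater y_tw = 1.56 m: y_tw ≈ y₂, so the jump forms here.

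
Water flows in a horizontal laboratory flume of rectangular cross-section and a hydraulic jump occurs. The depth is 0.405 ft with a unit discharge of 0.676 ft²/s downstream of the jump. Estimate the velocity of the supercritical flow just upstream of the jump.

V₂ = q/y₂ = 0.676/0.405 = 1.67 ft/s; Fr₂ = V₂/√(g·y₂) = 0.462.
Since the conjugate-depth ratio holds either way, y₁/y₂ = ½[√(1 + 8Fr₂²) − 1] = ½[√2.709 − 1] = 0.323.
y₁ = 0.323 × 0.405 = 0.131 ft.
V₁ = q/y₁ = 0.676/0.131 = 5.17 ft/s.

V₁ = 5.17 ft/s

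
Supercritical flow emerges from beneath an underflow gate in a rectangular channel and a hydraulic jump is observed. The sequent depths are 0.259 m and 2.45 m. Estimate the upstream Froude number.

Fr₁ = 7.03

For a rectangular channel the momentum equation gives q² = ½·g·y₁·y₂·(y₁ + y₂) = ½×9.81×0.259×2.45×2.71 = 8.43.
q = √8.43 = 2.90 m²/s.
V₁ = q/y₁ = 11.2 m/s; Fr₁ = V₁/√(g·y₁) = 7.03.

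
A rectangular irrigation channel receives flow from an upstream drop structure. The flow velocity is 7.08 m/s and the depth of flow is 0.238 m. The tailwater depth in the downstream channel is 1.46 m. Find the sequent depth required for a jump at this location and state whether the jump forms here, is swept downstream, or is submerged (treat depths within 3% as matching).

y₂ = 1.45 m; the jump forms here

Fr₁ = V₁/√(g·y₁) = 7.08/√(9.81×0.238) = 4.63.
From the momentum equation for a rectangular channel, y₂/y₁ = ½[√(1 + 8Fr₁²) − 1] = ½[√172.8 − 1] = 6.07.
y₂ = 6.07 × 0.238 = 1.45 m.
Tailwater y_tw = 1.46 m: y_tw ≈ y₂, so the jump forms here.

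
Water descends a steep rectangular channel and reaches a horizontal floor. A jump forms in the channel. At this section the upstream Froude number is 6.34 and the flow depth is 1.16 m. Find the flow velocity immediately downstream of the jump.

Fr₁ = 6.34 (given).
From the momentum equation for a rectangular channel, y₂/y₁ = ½[√(1 + 8Fr₁²) − 1] = ½[√322.6 − 1] = 8.48.
y₂ = 8.48 × 1.16 = 9.84 m.
V₁ = Fr₁·√(g·y₁) = 6.34×√(9.81×1.16) = 21.4 m/s; q = V₁·y₁ = 24.8 m²/s.
V₂ = q/y₂ = 24.8/9.84 = 2.52 m/s.

V₂ = 2.52 m/s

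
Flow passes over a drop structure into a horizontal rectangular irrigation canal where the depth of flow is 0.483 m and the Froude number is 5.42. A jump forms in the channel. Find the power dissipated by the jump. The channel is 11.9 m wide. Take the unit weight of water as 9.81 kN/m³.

Fr₁ = 5.42 (given).
Bélanger equation: y₂/y₁ = ½[√(1 + 8Fr₁²) − 1] = ½[√236.0 − 1] = 7.18.
y₂ = 7.18 × 0.483 = 3.47 m.
V₁ = Fr₁·√(g·y₁) = 5.42×√(9.81×0.483) = 11.8 m/s; q = V₁·y₁ = 5.70 m²/s. V₂ = q/y₂ = 5.70/3.47 = 1.64 m/s. E₁ = y₁ + V₁²/2g = 7.58 m; E₂ = y₂ + V₂²/2g = 3.61 m. ΔE = E₁ − E₂ = 3.97 m.
Q = q·b = 5.70 × 11.9 = 67.8 m³/s. P = γ·Q·ΔE = 9.81 × 67.8 × 3.97 = 2642 kW.

P = 2642 kW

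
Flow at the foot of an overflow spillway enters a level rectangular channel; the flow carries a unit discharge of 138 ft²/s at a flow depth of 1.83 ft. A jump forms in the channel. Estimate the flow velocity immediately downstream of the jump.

V₁ = q/y₁ = 138/1.83 = 75.4 ft/s. Fr₁ = V₁/√(g·y₁) = 75.4/√(32.2×1.83) = 9.82.
By Bélanger, y₂/y₁ = ½[√(1 + 8Fr₁²) − 1] = ½[√773.0 − 1] = 13.4.
y₂ = 13.4 × 1.83 = 24.5 ft.
V₂ = q/y₂ = 138/24.5 = 5.63 ft/s.

V₂ = 5.63 ft/s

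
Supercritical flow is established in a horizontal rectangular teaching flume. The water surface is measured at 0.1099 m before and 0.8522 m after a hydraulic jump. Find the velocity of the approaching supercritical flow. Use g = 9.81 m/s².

V₁ = 6.049 m/s

For a rectangular channel the momentum equation gives q² = ½·g·y₁·y₂·(y₁ + y₂) = ½×9.81×0.1099×0.8522×0.9621 = 0.4420.
q = √0.4420 = 0.6648 m²/s.
V₁ = q/y₁ = 0.6648/0.1099 = 6.049 m/s.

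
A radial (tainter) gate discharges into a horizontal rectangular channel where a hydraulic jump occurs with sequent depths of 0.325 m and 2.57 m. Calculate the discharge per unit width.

q = 3.44 m²/s

For a rectangular channel the momentum equation gives q² = ½·g·y₁·y₂·(y₁ + y₂) = ½×9.81×0.325×2.57×2.90 = 11.9.
q = √11.9 = 3.44 m²/s.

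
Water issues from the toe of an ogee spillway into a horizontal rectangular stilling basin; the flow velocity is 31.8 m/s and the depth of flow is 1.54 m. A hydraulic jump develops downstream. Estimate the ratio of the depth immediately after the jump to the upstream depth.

y₂/y₁ = 11.1

Fr₁ = V₁/√(g·y₁) = 31.8/√(9.81×1.54) = 8.18.
Sequent-depth ratio: y₂/y₁ = ½[√(1 + 8Fr₁²) − 1] = ½[√536.5 − 1] = 11.1.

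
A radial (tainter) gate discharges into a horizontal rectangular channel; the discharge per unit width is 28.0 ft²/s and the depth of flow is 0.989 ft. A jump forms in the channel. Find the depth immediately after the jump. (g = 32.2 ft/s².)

y₂ = 6.54 ft

V₁ = q/y₁ = 28.0/0.989 = 28.3 ft/s. Fr₁ = V₁/√(g·y₁) = 28.3/√(32.2×0.989) = 5.02.
Sequent-depth ratio: y₂/y₁ = ½[√(1 + 8Fr₁²) − 1] = ½[√202.4 − 1] = 6.61.
y₂ = 6.61 × 0.989 = 6.54 ft.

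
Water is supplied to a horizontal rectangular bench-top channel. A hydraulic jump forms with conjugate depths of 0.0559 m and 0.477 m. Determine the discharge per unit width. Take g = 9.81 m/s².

q = 0.264 m²/s

For a rectangular channel the momentum equation gives q² = ½·g·y₁·y₂·(y₁ + y₂) = ½×9.81×0.0559×0.477×0.533 = 0.0697.
q = √0.0697 = 0.264 m²/s.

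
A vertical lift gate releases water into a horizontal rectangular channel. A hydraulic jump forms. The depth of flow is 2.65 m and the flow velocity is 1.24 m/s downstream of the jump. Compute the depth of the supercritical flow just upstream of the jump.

y₁ = 0.283 m

Fr₂ = V₂/√(g·y₂) = 1.24/√(9.81×2.65) = 0.243.
From the momentum equation (using Fr₂), y₁/y₂ = ½[√(1 + 8Fr₂²) − 1] = ½[√1.473 − 1] = 0.107.
y₁ = 0.107 × 2.65 = 0.283 m.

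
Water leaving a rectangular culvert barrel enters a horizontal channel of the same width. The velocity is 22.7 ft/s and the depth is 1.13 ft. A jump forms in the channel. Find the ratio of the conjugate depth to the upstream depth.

y₂/y₁ = 4.85

Fr₁ = V₁/√(g·y₁) = 22.7/√(32.2×1.13) = 3.76.
Conjugate-depth relation: y₂/y₁ = ½[√(1 + 8Fr₁²) − 1] = ½[√114.3 − 1] = 4.85.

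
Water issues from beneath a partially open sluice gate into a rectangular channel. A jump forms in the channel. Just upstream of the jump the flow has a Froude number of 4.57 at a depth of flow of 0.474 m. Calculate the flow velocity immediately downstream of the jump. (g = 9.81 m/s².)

V₂ = 1.65 m/s

Fr₁ = 4.57 (given).
From the momentum equation for a rectangular channel, y₂/y₁ = ½[√(1 + 8Fr₁²) − 1] = ½[√168.1 − 1] = 5.98.
y₂ = 5.98 × 0.474 = 2.84 m.
V₁ = Fr₁·√(g·y₁) = 4.57×√(9.81×0.474) = 9.85 m/s; q = V₁·y₁ = 4.67 m²/s.
V₂ = q/y₂ = 4.67/2.84 = 1.65 m/s.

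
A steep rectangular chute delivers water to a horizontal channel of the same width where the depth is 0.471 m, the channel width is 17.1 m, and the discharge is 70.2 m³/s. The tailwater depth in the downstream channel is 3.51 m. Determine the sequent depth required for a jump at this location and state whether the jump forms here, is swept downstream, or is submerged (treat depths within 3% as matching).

y₂ = 2.48 m; the jump is submerged

q = Q/b = 70.2/17.1 = 4.11 m²/s; V₁ = q/y₁ = 8.72 m/s. Fr₁ = V₁/√(g·y₁) = 4.05.
Sequent-depth ratio: y₂/y₁ = ½[√(1 + 8Fr₁²) − 1] = ½[√132.5 − 1] = 5.26.
y₂ = 5.26 × 0.471 = 2.48 m.
Tailwater y_tw = 3.51 m: y_tw > y₂, so the jump is submerged.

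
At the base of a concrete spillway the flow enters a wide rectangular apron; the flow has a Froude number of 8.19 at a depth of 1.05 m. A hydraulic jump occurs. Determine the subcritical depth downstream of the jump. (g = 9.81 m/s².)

y₂ = 11.6 m

Fr₁ = 8.19 (given).
By Bélanger, y₂/y₁ = ½[√(1 + 8Fr₁²) − 1] = ½[√537.6 − 1] = 11.1.
y₂ = 11.1 × 1.05 = 11.6 m.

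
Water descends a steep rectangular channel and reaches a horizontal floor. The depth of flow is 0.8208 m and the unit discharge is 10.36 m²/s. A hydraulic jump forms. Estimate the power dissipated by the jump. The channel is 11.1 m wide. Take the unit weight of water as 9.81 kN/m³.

V₁ = q/y₁ = 10.36/0.8208 = 12.62 m/s. Fr₁ = V₁/√(g·y₁) = 12.62/√(9.81×0.8208) = 4.448.
Bélanger equation: y₂/y₁ = ½[√(1 + 8Fr₁²) − 1] = ½[√159.28 − 1] = 5.810.
y₂ = 5.810 × 0.8208 = 4.769 m.
Head loss: ΔE = (y₂ − y₁)³/(4y₁y₂) = (4.769 − 0.8208)³/(4×0.8208×4.769) = 61.55/15.66 = 3.931 m.
Q = q·b = 10.36 × 11.1 = 115.0 m³/s. P = γ·Q·ΔE = 9.81 × 115.0 × 3.931 = 4435 kW.

P = 4435 kW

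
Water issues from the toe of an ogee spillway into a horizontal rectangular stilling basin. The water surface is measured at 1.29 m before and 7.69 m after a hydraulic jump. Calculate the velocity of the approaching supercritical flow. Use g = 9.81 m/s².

V₁ = 16.2 m/s

For a rectangular channel the momentum equation gives q² = ½·g·y₁·y₂·(y₁ + y₂) = ½×9.81×1.29×7.69×8.98 = 437.
q = √437 = 20.9 m²/s.
V₁ = q/y₁ = 20.9/1.29 = 16.2 m/s.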